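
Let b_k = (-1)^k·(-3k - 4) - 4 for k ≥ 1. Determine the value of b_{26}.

(-1)^26 = 1; -3k - 4 at k=26 is -82; so b_{26} = -86.

-86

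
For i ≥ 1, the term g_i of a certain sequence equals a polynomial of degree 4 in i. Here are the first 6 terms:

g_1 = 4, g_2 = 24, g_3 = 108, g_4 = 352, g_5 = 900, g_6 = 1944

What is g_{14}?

1st diffs: 20, 84, 244, 548, 1044.
2nd diffs: 64, 160, 304, 496.
3rd diffs: 96, 144, 192.
4th diffs: 48, 48 (constant).
So g_i = 2i^4 - 4i^3 + 6i^2.
Evaluating at i = 14 gives g_{14} = 67032.

67032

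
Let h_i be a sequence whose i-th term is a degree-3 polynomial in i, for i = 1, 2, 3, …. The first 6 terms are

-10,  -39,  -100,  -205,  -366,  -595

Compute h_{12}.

1st diffs: -29, -61, -105, -161, -229.
2nd diffs: -32, -44, -56, -68.
3rd diffs: -12, -12, -12 (constant).
So h_i = -2i^3 - 4i^2 - 3i - 1.
Evaluating at i = 12 gives h_{12} = -4069.

-4069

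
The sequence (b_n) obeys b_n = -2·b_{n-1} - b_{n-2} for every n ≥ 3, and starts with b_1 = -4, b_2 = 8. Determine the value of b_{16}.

64

Applying the relation repeatedly:
b_3 = -12; b_4 = 16; b_5 = -20; …; b_{13} = -52; b_{14} = 56; b_{15} = -60; b_{16} = 64.
(Characteristic roots are -1 and -1.)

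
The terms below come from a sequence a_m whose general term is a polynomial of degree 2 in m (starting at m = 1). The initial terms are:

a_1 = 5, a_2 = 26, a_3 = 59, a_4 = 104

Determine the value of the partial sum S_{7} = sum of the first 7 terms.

896

1st diffs: 21, 33, 45.
2nd diffs: 12, 12 (constant).
Newton forward-difference form: a_m = 5 + 21·C(m-1,1) + 12·C(m-1,2).
Continuing: 161, 230, 311.
Summing m = 1..7 (7 terms) gives 896.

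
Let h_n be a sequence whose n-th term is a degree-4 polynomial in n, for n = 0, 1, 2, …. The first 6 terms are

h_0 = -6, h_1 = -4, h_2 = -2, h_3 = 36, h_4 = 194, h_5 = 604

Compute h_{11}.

1st diffs: 2, 2, 38, 158, 410.
2nd diffs: 0, 36, 120, 252.
3rd diffs: 36, 84, 132.
4th diffs: 48, 48 (constant).
Newton forward-difference form: h_n = -6 + 2·C(n,1) + 36·C(n,3) + 48·C(n,4).
At n = 11: n = 11, so h_{11} = -6 + 22 + 5940 + 15840 = 21796.

21796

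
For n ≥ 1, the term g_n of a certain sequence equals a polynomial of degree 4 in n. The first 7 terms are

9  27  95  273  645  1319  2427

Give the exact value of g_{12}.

1st diffs: 18, 68, 178, 372, 674, 1108.
2nd diffs: 50, 110, 194, 302, 434.
3rd diffs: 60, 84, 108, 132.
4th diffs: 24, 24, 24 (constant).
Newton forward-difference form: g_n = 9 + 18·C(n-1,1) + 50·C(n-1,2) + 60·C(n-1,3) + 24·C(n-1,4).
At n = 12: n-1 = 11, so g_{12} = 9 + 198 + 2750 + 9900 + 7920 = 20777.

20777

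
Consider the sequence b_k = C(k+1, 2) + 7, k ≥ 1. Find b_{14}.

112

C(15, 2) = 105, so b_{14} = 112.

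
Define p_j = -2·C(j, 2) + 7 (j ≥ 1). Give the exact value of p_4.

-5

C(4, 2) = 6, so p_4 = -5.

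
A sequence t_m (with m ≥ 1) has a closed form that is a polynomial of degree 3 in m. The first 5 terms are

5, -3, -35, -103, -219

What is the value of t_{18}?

-11555

1st diffs: -8, -32, -68, -116.
2nd diffs: -24, -36, -48.
3rd diffs: -12, -12 (constant).
So t_m = -2m^3 + 6m + 1.
Evaluating at m = 18 gives t_{18} = -11555.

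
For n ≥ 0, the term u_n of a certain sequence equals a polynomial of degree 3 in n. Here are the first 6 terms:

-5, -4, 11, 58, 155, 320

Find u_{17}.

14156

1st diffs: 1, 15, 47, 97, 165.
2nd diffs: 14, 32, 50, 68.
3rd diffs: 18, 18, 18 (constant).
So u_n = 3n^3 - 2n^2 - 5.
Evaluating at n = 17 gives u_{17} = 14156.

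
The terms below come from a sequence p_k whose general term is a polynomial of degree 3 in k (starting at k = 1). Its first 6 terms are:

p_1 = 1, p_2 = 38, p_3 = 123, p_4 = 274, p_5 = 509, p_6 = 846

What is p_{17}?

16433

1st diffs: 37, 85, 151, 235, 337.
2nd diffs: 48, 66, 84, 102.
3rd diffs: 18, 18, 18 (constant).
Newton forward-difference form: p_k = 1 + 37·C(k-1,1) + 48·C(k-1,2) + 18·C(k-1,3).
At k = 17: k-1 = 16, so p_{17} = 1 + 592 + 5760 + 10080 = 16433.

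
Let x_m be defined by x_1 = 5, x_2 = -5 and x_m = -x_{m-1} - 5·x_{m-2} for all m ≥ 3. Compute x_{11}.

Iterate the recurrence:
x_3 = -20; x_4 = 45; x_5 = 55; x_6 = -280; x_7 = 5; x_8 = 1395; x_9 = -1420; x_{10} = -5555; x_{11} = 12655.

12655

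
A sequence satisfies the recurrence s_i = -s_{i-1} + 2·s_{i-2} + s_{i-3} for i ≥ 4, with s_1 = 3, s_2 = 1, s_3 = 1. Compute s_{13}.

-400

Compute successive terms:
s_4 = 4, s_5 = -1, s_6 = 10, s_7 = -8, s_8 = 27, s_9 = -33, s_{10} = 79, s_{11} = -118, s_{12} = 243, s_{13} = -400.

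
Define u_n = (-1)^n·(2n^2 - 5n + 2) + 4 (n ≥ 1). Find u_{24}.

1038

(-1)^24 = 1; 2n^2 - 5n + 2 at n=24 is 1034; so u_{24} = 1038.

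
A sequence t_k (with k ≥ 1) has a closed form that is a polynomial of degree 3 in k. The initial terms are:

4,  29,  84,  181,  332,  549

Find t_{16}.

8989

1st diffs: 25, 55, 97, 151, 217.
2nd diffs: 30, 42, 54, 66.
3rd diffs: 12, 12, 12 (constant).
Newton forward-difference form: t_k = 4 + 25·C(k-1,1) + 30·C(k-1,2) + 12·C(k-1,3).
At k = 16: k-1 = 15, so t_{16} = 4 + 375 + 3150 + 5460 = 8989.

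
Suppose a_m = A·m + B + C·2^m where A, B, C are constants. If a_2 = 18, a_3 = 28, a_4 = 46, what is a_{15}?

At m = 2, 3, 4: 2A + B + 4C = 18; 3A + B + 8C = 28; 4A + B + 16C = 46.
Subtracting the first from the second: A + 4C = 10.
Subtracting the second from the third: A + 8C = 18.
Solving: C = 2, A = 2, then B = 6.
Therefore a_{15} = 30 + 6 + 2·32768 = 65572.

65572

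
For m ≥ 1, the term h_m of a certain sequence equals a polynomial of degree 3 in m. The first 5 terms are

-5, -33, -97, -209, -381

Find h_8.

1st diffs: -28, -64, -112, -172.
2nd diffs: -36, -48, -60.
3rd diffs: -12, -12 (constant).
So h_m = -2m^3 - 6m^2 + 4m - 1.
Evaluating at m = 8 gives h_8 = -1377.

-1377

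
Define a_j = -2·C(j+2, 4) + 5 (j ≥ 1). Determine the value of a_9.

C(11, 4) = 330, so a_9 = -655.

-655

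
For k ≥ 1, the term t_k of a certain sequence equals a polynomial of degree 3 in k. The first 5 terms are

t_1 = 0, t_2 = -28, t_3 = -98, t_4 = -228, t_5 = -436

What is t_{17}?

-15568

1st diffs: -28, -70, -130, -208.
2nd diffs: -42, -60, -78.
3rd diffs: -18, -18 (constant).
Newton forward-difference form: t_k = (-28)·C(k-1,1) + (-42)·C(k-1,2) + (-18)·C(k-1,3).
At k = 17: k-1 = 16, so t_{17} = -448 - 5040 - 10080 = -15568.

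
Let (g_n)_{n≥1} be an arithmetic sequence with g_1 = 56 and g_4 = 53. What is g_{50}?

Common difference d = (53 - 56) / (4 - 1) = -1.
g_n = 56 + (n - 1)·(-1).
g_{50} = 56 + 49·(-1) = 7.

7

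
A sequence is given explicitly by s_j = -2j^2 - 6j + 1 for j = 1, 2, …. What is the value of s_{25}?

s_{25} = -2·25^2 - 6·25 + 1 = -1399.

-1399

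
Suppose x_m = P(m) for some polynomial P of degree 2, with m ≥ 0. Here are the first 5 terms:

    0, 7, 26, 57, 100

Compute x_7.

1st diffs: 7, 19, 31, 43.
2nd diffs: 12, 12, 12 (constant).
Newton forward-difference form: x_m = 7·C(m,1) + 12·C(m,2).
At m = 7: m = 7, so x_7 = 49 + 252 = 301.

301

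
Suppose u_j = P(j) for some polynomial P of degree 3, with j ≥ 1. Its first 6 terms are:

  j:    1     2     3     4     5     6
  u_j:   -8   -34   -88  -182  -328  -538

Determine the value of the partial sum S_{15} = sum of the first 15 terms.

-31970

1st diffs: -26, -54, -94, -146, -210.
2nd diffs: -28, -40, -52, -64.
3rd diffs: -12, -12, -12 (constant).
Newton forward-difference form: u_j = -8 + (-26)·C(j-1,1) + (-28)·C(j-1,2) + (-12)·C(j-1,3).
Continuing: …, -824, -1198, -1672, -2258, …, u_{15} = -7288.
Summing j = 1..15 (15 terms) gives -31970.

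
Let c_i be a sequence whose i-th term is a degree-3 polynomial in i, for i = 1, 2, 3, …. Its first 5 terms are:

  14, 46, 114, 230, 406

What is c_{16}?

9734

1st diffs: 32, 68, 116, 176.
2nd diffs: 36, 48, 60.
3rd diffs: 12, 12 (constant).
Newton forward-difference form: c_i = 14 + 32·C(i-1,1) + 36·C(i-1,2) + 12·C(i-1,3).
At i = 16: i-1 = 15, so c_{16} = 14 + 480 + 3780 + 5460 = 9734.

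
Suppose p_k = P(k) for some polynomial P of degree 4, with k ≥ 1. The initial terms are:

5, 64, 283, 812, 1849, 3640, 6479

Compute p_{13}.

1st diffs: 59, 219, 529, 1037, 1791, 2839.
2nd diffs: 160, 310, 508, 754, 1048.
3rd diffs: 150, 198, 246, 294.
4th diffs: 48, 48, 48 (constant).
So p_k = 2k^4 + 5k^3 - 6k + 4.
Evaluating at k = 13 gives p_{13} = 68033.

68033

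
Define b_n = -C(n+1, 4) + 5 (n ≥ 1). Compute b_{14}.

C(15, 4) = 1365, so b_{14} = -1360.

-1360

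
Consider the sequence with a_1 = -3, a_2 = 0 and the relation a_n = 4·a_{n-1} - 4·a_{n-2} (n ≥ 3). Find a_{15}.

Step forward from the initial values:
a_3 = 12  a_4 = 48  a_5 = 144  …  a_{12} = 61440  a_{13} = 135168  a_{14} = 294912  a_{15} = 638976.
(Characteristic roots are 2 and 2.)

638976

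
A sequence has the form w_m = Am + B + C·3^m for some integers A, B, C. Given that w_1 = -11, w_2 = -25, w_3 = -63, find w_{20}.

-6973568845

Write the equations: A + B + 3C = -11; 2A + B + 9C = -25; 3A + B + 27C = -63.
Subtracting the first from the second: A + 6C = -14.
Subtracting the second from the third: A + 18C = -38.
Solving: C = -2, A = -2, then B = -3.
So w_m = -2·m + (-3) + (-2)·3^m; at m=20 this is -6973568845.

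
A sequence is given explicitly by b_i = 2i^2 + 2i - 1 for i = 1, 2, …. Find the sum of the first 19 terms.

5301

Over i = 1..19: Σi = 190, Σi² = 2470.
Total = (2)·2470 + (2)·190 + (-1)·19 = 5301.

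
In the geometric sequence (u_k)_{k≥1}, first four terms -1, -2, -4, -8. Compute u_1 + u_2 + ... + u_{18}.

-262143

Common ratio r = 2.
u_k = (-1)·2^(k-1).
S = (-1)·(2^18 - 1)/(2 - 1) = (-1)·(262144 - 1)/(1) = -262143.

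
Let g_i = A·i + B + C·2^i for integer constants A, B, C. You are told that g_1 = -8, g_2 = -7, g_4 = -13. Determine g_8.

Write the equations: A + B + 2C = -8; 2A + B + 4C = -7; 4A + B + 16C = -13.
Subtracting the first from the second: A + 2C = 1.
Subtracting the second from the third: 2A + 12C = -6.
Solving: C = -1, A = 3, then B = -9.
Hence g_8 = 3·8 + (-9) + (-1)·256 = -241.

-241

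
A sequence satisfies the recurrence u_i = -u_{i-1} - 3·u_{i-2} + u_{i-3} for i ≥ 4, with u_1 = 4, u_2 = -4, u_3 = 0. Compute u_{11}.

336

Step forward from the initial values:
u_4 = 16;  u_5 = -20;  u_6 = -28;  u_7 = 104;  u_8 = -40;  u_9 = -300;  u_{10} = 524;  u_{11} = 336.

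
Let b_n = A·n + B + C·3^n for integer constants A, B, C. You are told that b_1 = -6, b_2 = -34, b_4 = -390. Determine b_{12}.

Write the equations: A + B + 3C = -6; 2A + B + 9C = -34; 4A + B + 81C = -390.
Subtracting the first from the second: A + 6C = -28.
Subtracting the second from the third: 2A + 72C = -356.
Solving: C = -5, A = 2, then B = 7.
Therefore b_{12} = 24 + 7 + (-5)·531441 = -2657174.

-2657174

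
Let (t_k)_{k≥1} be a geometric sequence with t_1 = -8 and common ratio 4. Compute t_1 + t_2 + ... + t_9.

t_k = (-8)·4^(k-1).
S = (-8)·(4^9 - 1)/(4 - 1) = (-8)·(262144 - 1)/(3) = -699048.

-699048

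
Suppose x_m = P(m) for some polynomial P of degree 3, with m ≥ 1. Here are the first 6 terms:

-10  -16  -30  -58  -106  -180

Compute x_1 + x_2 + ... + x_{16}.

-16280

1st diffs: -6, -14, -28, -48, -74.
2nd diffs: -8, -14, -20, -26.
3rd diffs: -6, -6, -6 (constant).
Newton forward-difference form: x_m = -10 + (-6)·C(m-1,1) + (-8)·C(m-1,2) + (-6)·C(m-1,3).
Continuing: …, -286, -430, -618, -856, …, x_{16} = -3670.
Summing m = 1..16 (16 terms) gives -16280.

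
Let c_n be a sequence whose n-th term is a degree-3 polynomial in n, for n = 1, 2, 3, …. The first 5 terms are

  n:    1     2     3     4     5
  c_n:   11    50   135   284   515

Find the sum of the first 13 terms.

1st diffs: 39, 85, 149, 231.
2nd diffs: 46, 64, 82.
3rd diffs: 18, 18 (constant).
So c_n = 3n^3 + 5n^2 + 3n.
Continuing: …, 846, 1295, 1880, 2619, …, c_{13} = 7475.
Summing n = 1..13 (13 terms) gives 29211.

29211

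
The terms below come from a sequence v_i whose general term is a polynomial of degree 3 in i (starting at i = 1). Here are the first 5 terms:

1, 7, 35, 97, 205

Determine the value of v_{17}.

1st diffs: 6, 28, 62, 108.
2nd diffs: 22, 34, 46.
3rd diffs: 12, 12 (constant).
Newton forward-difference form: v_i = 1 + 6·C(i-1,1) + 22·C(i-1,2) + 12·C(i-1,3).
At i = 17: i-1 = 16, so v_{17} = 1 + 96 + 2640 + 6720 = 9457.

9457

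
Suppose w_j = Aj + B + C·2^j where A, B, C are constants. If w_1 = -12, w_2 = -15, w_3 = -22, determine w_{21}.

-4194292

Write the equations: A + B + 2C = -12; 2A + B + 4C = -15; 3A + B + 8C = -22.
Subtracting the first from the second: A + 2C = -3.
Subtracting the second from the third: A + 4C = -7.
Solving: C = -2, A = 1, then B = -9.
So w_j = 1·j + (-9) + (-2)·2^j; at j=21 this is -4194292.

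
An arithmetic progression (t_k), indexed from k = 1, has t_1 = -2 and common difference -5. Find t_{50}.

-247

t_k = -2 + (k - 1)·(-5).
t_{50} = -2 + 49·(-5) = -247.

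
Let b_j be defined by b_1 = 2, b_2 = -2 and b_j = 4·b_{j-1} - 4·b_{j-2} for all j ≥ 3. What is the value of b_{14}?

-303104

Applying the relation repeatedly:
b_3 = -16; b_4 = -56; b_5 = -160; …; b_{11} = -28672; b_{12} = -63488; b_{13} = -139264; b_{14} = -303104.
(Characteristic roots are 2 and 2.)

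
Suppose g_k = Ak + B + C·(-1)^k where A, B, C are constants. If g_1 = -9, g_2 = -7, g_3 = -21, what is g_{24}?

-139

At k = 1, 2, 3: A + B - C = -9; 2A + B + C = -7; 3A + B - C = -21.
Subtracting the first from the second: A + 2C = 2.
Subtracting the second from the third: A - 2C = -14.
Solving: C = 4, A = -6, then B = 1.
Therefore g_{24} = -144 + 1 + 4·1 = -139.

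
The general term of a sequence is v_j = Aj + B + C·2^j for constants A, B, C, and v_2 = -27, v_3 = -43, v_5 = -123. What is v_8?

The three given values yield: 2A + B + 4C = -27; 3A + B + 8C = -43; 5A + B + 32C = -123.
Subtracting the first from the second: A + 4C = -16.
Subtracting the second from the third: 2A + 24C = -80.
Solving: C = -3, A = -4, then B = -7.
Hence v_8 = -4·8 + (-7) + (-3)·256 = -807.

-807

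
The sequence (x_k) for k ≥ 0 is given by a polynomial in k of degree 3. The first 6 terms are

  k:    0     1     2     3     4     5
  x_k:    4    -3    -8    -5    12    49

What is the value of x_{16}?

3492

1st diffs: -7, -5, 3, 17, 37.
2nd diffs: 2, 8, 14, 20.
3rd diffs: 6, 6, 6 (constant).
Newton forward-difference form: x_k = 4 + (-7)·C(k,1) + 2·C(k,2) + 6·C(k,3).
At k = 16: k = 16, so x_{16} = 4 - 112 + 240 + 3360 = 3492.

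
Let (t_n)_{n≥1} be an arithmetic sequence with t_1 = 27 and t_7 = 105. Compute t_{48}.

638

Common difference d = (105 - 27) / (7 - 1) = 13.
t_n = 27 + (n - 1)·13.
t_{48} = 27 + 47·13 = 638.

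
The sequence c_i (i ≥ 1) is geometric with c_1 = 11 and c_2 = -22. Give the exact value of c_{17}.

Common ratio r = -2.
c_i = 11·(-2)^(i-1).
c_{17} = 11·(-2)^16 = 720896.

720896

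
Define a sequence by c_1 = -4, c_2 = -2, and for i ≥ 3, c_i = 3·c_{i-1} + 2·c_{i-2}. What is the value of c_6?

Step forward from the initial values:
c_3 = -14, c_4 = -46, c_5 = -166, c_6 = -590.

-590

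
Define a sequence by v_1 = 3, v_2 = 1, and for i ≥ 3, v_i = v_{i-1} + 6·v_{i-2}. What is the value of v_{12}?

Compute successive terms:
v_3 = 19  v_4 = 25  v_5 = 139  v_6 = 289  v_7 = 1123  v_8 = 2857  v_9 = 9595  v_{10} = 26737  v_{11} = 84307  v_{12} = 244729.
(Characteristic roots are 3 and -2.)

244729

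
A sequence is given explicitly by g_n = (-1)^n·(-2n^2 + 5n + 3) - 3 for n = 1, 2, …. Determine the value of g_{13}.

267

(-1)^13 = -1; -2n^2 + 5n + 3 at n=13 is -270; so g_{13} = 267.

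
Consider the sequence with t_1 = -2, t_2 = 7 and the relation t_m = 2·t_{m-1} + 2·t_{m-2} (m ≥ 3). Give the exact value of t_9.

4960

t_3 = 10;  t_4 = 34;  t_5 = 88;  t_6 = 244;  t_7 = 664;  t_8 = 1816;  t_9 = 4960.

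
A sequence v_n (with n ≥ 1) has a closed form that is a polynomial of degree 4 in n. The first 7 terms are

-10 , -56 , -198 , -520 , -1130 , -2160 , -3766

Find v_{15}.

1st diffs: -46, -142, -322, -610, -1030, -1606.
2nd diffs: -96, -180, -288, -420, -576.
3rd diffs: -84, -108, -132, -156.
4th diffs: -24, -24, -24 (constant).
So v_n = -n^4 - 4n^3 + n^2 - 6n.
Evaluating at n = 15 gives v_{15} = -63990.

-63990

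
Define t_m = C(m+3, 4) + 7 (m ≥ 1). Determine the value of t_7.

217

C(10, 4) = 210, so t_7 = 217.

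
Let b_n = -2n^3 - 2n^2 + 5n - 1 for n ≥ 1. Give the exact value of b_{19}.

-14346

b_{19} = -2·19^3 - 2·19^2 + 5·19 - 1 = -14346.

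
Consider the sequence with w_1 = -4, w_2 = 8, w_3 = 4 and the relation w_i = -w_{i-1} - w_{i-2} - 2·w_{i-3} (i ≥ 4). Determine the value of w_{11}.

Iterate the recurrence:
w_4 = -4;  w_5 = -16;  w_6 = 12;  w_7 = 12;  w_8 = 8;  w_9 = -44;  w_{10} = 12;  w_{11} = 16.

16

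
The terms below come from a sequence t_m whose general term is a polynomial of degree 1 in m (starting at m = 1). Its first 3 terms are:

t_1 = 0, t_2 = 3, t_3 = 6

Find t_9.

24

1st diffs: 3, 3 (constant).
So t_m = 3m - 3.
Evaluating at m = 9 gives t_9 = 24.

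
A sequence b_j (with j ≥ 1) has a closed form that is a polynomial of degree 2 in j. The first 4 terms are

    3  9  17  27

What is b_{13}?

1st diffs: 6, 8, 10.
2nd diffs: 2, 2 (constant).
So b_j = j^2 + 3j - 1.
Evaluating at j = 13 gives b_{13} = 207.

207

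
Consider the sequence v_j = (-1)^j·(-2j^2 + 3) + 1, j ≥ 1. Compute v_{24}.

-1148

(-1)^24 = 1; -2j^2 + 3 at j=24 is -1149; so v_{24} = -1148.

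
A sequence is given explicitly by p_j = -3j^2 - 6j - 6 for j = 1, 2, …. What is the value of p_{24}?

-1878

p_{24} = -3·24^2 - 6·24 - 6 = -1878.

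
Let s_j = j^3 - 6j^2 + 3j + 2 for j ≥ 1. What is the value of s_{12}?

s_{12} = 1·12^3 - 6·12^2 + 3·12 + 2 = 902.

902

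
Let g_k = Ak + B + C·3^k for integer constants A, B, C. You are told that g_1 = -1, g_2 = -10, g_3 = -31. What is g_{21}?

At k = 1, 2, 3: A + B + 3C = -1; 2A + B + 9C = -10; 3A + B + 27C = -31.
Subtracting the first from the second: A + 6C = -9.
Subtracting the second from the third: A + 18C = -21.
Solving: C = -1, A = -3, then B = 5.
So g_k = -3·k + 5 + (-1)·3^k; at k=21 this is -10460353261.

-10460353261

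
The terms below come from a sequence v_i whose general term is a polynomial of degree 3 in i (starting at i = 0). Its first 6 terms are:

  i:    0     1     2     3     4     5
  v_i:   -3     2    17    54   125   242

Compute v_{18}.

11409

1st diffs: 5, 15, 37, 71, 117.
2nd diffs: 10, 22, 34, 46.
3rd diffs: 12, 12, 12 (constant).
Newton forward-difference form: v_i = -3 + 5·C(i,1) + 10·C(i,2) + 12·C(i,3).
At i = 18: i = 18, so v_{18} = -3 + 90 + 1530 + 9792 = 11409.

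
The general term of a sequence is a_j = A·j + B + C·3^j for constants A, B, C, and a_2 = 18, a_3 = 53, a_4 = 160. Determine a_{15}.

28697801

Write the equations: 2A + B + 9C = 18; 3A + B + 27C = 53; 4A + B + 81C = 160.
Subtracting the first from the second: A + 18C = 35.
Subtracting the second from the third: A + 54C = 107.
Solving: C = 2, A = -1, then B = 2.
So a_j = -1·j + 2 + 2·3^j; at j=15 this is 28697801.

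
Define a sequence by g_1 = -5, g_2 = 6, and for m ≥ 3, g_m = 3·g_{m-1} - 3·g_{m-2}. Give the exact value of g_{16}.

g_3 = 33; g_4 = 81; g_5 = 144; …; g_{13} = -3645; g_{14} = 4374; g_{15} = 24057; g_{16} = 59049.

59049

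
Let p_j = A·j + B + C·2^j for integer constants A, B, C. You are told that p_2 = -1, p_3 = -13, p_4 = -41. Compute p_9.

-2005

Plug in j = 2, 3, 4: 2A + B + 4C = -1; 3A + B + 8C = -13; 4A + B + 16C = -41.
Subtracting the first from the second: A + 4C = -12.
Subtracting the second from the third: A + 8C = -28.
Solving: C = -4, A = 4, then B = 7.
Hence p_9 = 4·9 + 7 + (-4)·512 = -2005.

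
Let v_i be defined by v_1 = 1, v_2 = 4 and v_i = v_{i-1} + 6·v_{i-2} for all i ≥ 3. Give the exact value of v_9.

Applying the relation repeatedly:
v_3 = 10; v_4 = 34; v_5 = 94; v_6 = 298; v_7 = 862; v_8 = 2650; v_9 = 7822.
(Characteristic roots are 3 and -2.)

7822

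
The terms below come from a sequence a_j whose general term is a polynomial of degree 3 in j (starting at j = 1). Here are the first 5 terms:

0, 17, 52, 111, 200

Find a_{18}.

6817

1st diffs: 17, 35, 59, 89.
2nd diffs: 18, 24, 30.
3rd diffs: 6, 6 (constant).
Newton forward-difference form: a_j = 17·C(j-1,1) + 18·C(j-1,2) + 6·C(j-1,3).
At j = 18: j-1 = 17, so a_{18} = 289 + 2448 + 4080 = 6817.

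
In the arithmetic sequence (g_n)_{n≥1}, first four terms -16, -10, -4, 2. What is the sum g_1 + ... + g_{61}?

Common difference d = 6.
g_n = -16 + (n - 1)·6.
g_{61} = 344; S = 61·(-16 + 344)/2 = 10004.

10004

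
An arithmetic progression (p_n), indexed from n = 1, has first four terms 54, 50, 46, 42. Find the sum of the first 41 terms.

-1066

Common difference d = -4.
p_n = 54 + (n - 1)·(-4).
p_{41} = -106; S = 41·(54 + (-106))/2 = -1066.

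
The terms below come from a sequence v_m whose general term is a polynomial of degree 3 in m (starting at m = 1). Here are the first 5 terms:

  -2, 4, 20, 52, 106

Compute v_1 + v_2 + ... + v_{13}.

7592

1st diffs: 6, 16, 32, 54.
2nd diffs: 10, 16, 22.
3rd diffs: 6, 6 (constant).
Newton forward-difference form: v_m = -2 + 6·C(m-1,1) + 10·C(m-1,2) + 6·C(m-1,3).
Continuing: …, 188, 304, 460, 662, …, v_{13} = 2050.
Summing m = 1..13 (13 terms) gives 7592.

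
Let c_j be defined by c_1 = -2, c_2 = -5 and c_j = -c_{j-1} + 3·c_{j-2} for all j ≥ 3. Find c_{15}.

Compute successive terms:
c_3 = -1;  c_4 = -14;  c_5 = 11;  …;  c_{12} = -6461;  c_{13} = 14702;  c_{14} = -34085;  c_{15} = 78191.

78191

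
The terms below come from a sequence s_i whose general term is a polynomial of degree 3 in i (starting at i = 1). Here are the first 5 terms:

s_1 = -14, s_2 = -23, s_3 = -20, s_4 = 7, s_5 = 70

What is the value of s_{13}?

3310

1st diffs: -9, 3, 27, 63.
2nd diffs: 12, 24, 36.
3rd diffs: 12, 12 (constant).
Newton forward-difference form: s_i = -14 + (-9)·C(i-1,1) + 12·C(i-1,2) + 12·C(i-1,3).
At i = 13: i-1 = 12, so s_{13} = -14 - 108 + 792 + 2640 = 3310.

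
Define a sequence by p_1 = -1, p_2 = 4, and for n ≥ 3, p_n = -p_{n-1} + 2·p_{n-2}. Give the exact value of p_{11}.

Applying the relation repeatedly:
p_3 = -6  p_4 = 14  p_5 = -26  p_6 = 54  p_7 = -106  p_8 = 214  p_9 = -426  p_{10} = 854  p_{11} = -1706.
(Characteristic roots are 1 and -2.)

-1706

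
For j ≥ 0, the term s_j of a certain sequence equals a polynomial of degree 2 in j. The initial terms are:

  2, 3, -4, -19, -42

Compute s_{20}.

-1498

1st diffs: 1, -7, -15, -23.
2nd diffs: -8, -8, -8 (constant).
Newton forward-difference form: s_j = 2 + 1·C(j,1) + (-8)·C(j,2).
At j = 20: j = 20, so s_{20} = 2 + 20 - 1520 = -1498.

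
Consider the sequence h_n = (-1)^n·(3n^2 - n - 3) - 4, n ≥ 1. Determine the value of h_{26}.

(-1)^26 = 1; 3n^2 - n - 3 at n=26 is 1999; so h_{26} = 1995.

1995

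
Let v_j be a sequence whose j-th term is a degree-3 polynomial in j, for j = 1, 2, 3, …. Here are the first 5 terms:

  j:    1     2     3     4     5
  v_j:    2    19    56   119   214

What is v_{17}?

6034

1st diffs: 17, 37, 63, 95.
2nd diffs: 20, 26, 32.
3rd diffs: 6, 6 (constant).
Newton forward-difference form: v_j = 2 + 17·C(j-1,1) + 20·C(j-1,2) + 6·C(j-1,3).
At j = 17: j-1 = 16, so v_{17} = 2 + 272 + 2400 + 3360 = 6034.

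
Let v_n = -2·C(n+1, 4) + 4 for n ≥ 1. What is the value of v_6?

C(7, 4) = 35, so v_6 = -66.

-66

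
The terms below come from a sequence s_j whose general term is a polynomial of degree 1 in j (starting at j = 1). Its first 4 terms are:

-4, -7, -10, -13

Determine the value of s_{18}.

-55

1st diffs: -3, -3, -3 (constant).
So s_j = -3j - 1.
Evaluating at j = 18 gives s_{18} = -55.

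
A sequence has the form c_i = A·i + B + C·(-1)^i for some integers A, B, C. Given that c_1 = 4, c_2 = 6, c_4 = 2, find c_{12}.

-14

At i = 1, 2, 4: A + B - C = 4; 2A + B + C = 6; 4A + B + C = 2.
Subtracting the first from the second: A + 2C = 2.
Subtracting the second from the third: 2A = -4.
Solving: C = 2, A = -2, then B = 8.
Hence c_{12} = -2·12 + 8 + 2·1 = -14.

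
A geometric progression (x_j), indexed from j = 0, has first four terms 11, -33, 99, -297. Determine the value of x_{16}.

Common ratio r = -3.
x_j = 11·(-3)^(j-0).
x_{16} = 11·(-3)^16 = 473513931.

473513931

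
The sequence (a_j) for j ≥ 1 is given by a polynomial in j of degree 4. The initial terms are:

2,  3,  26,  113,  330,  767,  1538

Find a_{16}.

1st diffs: 1, 23, 87, 217, 437, 771.
2nd diffs: 22, 64, 130, 220, 334.
3rd diffs: 42, 66, 90, 114.
4th diffs: 24, 24, 24 (constant).
Newton forward-difference form: a_j = 2 + 1·C(j-1,1) + 22·C(j-1,2) + 42·C(j-1,3) + 24·C(j-1,4).
At j = 16: j-1 = 15, so a_{16} = 2 + 15 + 2310 + 19110 + 32760 = 54197.

54197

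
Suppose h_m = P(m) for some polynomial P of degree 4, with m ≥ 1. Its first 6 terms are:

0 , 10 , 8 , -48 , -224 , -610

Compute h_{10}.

-6894

1st diffs: 10, -2, -56, -176, -386.
2nd diffs: -12, -54, -120, -210.
3rd diffs: -42, -66, -90.
4th diffs: -24, -24 (constant).
So h_m = -m^4 + 3m^3 + m^2 + m - 4.
Evaluating at m = 10 gives h_{10} = -6894.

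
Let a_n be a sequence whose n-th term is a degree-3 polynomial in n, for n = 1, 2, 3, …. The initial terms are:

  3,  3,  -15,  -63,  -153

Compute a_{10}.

-1653

1st diffs: 0, -18, -48, -90.
2nd diffs: -18, -30, -42.
3rd diffs: -12, -12 (constant).
Newton forward-difference form: a_n = 3 + (-18)·C(n-1,2) + (-12)·C(n-1,3).
At n = 10: n-1 = 9, so a_{10} = 3 - 648 - 1008 = -1653.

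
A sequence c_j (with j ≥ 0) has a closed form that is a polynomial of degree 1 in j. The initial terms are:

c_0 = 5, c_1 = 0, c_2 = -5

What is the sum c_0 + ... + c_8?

-135

1st diffs: -5, -5 (constant).
So c_j = -5j + 5.
Continuing: …, -10, -15, -20, -25, …, c_8 = -35.
Summing j = 0..8 (9 terms) gives -135.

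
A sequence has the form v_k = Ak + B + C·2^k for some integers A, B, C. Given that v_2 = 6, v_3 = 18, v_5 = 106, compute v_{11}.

8146

Plug in k = 2, 3, 5: 2A + B + 4C = 6; 3A + B + 8C = 18; 5A + B + 32C = 106.
Subtracting the first from the second: A + 4C = 12.
Subtracting the second from the third: 2A + 24C = 88.
Solving: C = 4, A = -4, then B = -2.
Therefore v_{11} = -44 + (-2) + 4·2048 = 8146.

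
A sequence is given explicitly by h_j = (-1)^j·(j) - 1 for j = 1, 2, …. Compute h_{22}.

21

(-1)^22 = 1; j at j=22 is 22; so h_{22} = 21.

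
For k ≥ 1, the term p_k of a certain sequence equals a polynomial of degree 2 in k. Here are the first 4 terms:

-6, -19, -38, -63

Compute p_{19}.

1st diffs: -13, -19, -25.
2nd diffs: -6, -6 (constant).
Newton forward-difference form: p_k = -6 + (-13)·C(k-1,1) + (-6)·C(k-1,2).
At k = 19: k-1 = 18, so p_{19} = -6 - 234 - 918 = -1158.

-1158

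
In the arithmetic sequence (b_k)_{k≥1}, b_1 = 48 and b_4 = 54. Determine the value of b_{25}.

Common difference d = (54 - 48) / (4 - 1) = 2.
b_k = 48 + (k - 1)·2.
b_{25} = 48 + 24·2 = 96.

96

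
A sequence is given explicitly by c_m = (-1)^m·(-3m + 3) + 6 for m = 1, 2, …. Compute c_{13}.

42

(-1)^13 = -1; -3m + 3 at m=13 is -36; so c_{13} = 42.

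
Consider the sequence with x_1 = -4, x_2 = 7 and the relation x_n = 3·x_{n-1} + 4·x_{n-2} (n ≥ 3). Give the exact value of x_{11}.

629141

Applying the relation repeatedly:
x_3 = 5, x_4 = 43, x_5 = 149, x_6 = 619, x_7 = 2453, x_8 = 9835, x_9 = 39317, x_{10} = 157291, x_{11} = 629141.
(Characteristic roots are 4 and -1.)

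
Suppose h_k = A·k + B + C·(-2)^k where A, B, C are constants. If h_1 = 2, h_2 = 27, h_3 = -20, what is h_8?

1041

Write the equations: A + B - 2C = 2; 2A + B + 4C = 27; 3A + B - 8C = -20.
Subtracting the first from the second: A + 6C = 25.
Subtracting the second from the third: A - 12C = -47.
Solving: C = 4, A = 1, then B = 9.
Therefore h_8 = 8 + 9 + 4·256 = 1041.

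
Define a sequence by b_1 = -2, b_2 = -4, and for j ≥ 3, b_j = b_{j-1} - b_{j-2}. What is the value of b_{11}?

Step forward from the initial values:
b_3 = -2; b_4 = 2; b_5 = 4; b_6 = 2; b_7 = -2; b_8 = -4; b_9 = -2; b_{10} = 2; b_{11} = 4.

4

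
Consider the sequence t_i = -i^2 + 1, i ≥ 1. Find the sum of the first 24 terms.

Over i = 1..24: Σi = 300, Σi² = 4900.
Total = (-1)·4900 + (1)·24 = -4876.

-4876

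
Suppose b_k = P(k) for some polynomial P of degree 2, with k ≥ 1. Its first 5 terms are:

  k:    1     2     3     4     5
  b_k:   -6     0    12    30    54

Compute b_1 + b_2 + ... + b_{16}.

3984

1st diffs: 6, 12, 18, 24.
2nd diffs: 6, 6, 6 (constant).
Newton forward-difference form: b_k = -6 + 6·C(k-1,1) + 6·C(k-1,2).
Continuing: …, 84, 120, 162, 210, …, b_{16} = 714.
Summing k = 1..16 (16 terms) gives 3984.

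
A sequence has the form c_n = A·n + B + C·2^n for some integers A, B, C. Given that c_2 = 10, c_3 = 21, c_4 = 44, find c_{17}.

Plug in n = 2, 3, 4: 2A + B + 4C = 10; 3A + B + 8C = 21; 4A + B + 16C = 44.
Subtracting the first from the second: A + 4C = 11.
Subtracting the second from the third: A + 8C = 23.
Solving: C = 3, A = -1, then B = 0.
Therefore c_{17} = -17 + 0 + 3·131072 = 393199.

393199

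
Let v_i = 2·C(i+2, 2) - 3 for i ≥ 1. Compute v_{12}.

C(14, 2) = 91, so v_{12} = 179.

179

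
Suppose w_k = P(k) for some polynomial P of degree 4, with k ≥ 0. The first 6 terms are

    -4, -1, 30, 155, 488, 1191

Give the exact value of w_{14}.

1st diffs: 3, 31, 125, 333, 703.
2nd diffs: 28, 94, 208, 370.
3rd diffs: 66, 114, 162.
4th diffs: 48, 48 (constant).
Newton forward-difference form: w_k = -4 + 3·C(k,1) + 28·C(k,2) + 66·C(k,3) + 48·C(k,4).
At k = 14: k = 14, so w_{14} = -4 + 42 + 2548 + 24024 + 48048 = 74658.

74658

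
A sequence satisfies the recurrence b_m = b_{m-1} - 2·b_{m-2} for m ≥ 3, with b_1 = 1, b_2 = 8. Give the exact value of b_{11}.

-54

Step forward from the initial values:
b_3 = 6;  b_4 = -10;  b_5 = -22;  b_6 = -2;  b_7 = 42;  b_8 = 46;  b_9 = -38;  b_{10} = -130;  b_{11} = -54.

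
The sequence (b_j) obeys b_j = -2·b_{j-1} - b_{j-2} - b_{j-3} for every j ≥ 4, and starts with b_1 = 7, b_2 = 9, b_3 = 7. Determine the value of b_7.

Step forward from the initial values:
b_4 = -30  b_5 = 44  b_6 = -65  b_7 = 116.

116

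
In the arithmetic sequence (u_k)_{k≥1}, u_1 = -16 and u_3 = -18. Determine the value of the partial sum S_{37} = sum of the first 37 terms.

-1258

Common difference d = (-18 - (-16)) / (3 - 1) = -1.
u_k = -16 + (k - 1)·(-1).
u_{37} = -52; S = 37·(-16 + (-52))/2 = -1258.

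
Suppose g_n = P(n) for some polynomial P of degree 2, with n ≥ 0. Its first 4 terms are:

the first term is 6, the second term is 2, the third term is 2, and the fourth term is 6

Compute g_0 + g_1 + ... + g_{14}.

1490

1st diffs: -4, 0, 4.
2nd diffs: 4, 4 (constant).
Newton forward-difference form: g_n = 6 + (-4)·C(n,1) + 4·C(n,2).
Continuing: …, 14, 26, 42, 62, …, g_{14} = 314.
Summing n = 0..14 (15 terms) gives 1490.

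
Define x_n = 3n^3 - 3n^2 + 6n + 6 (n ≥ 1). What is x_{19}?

19614

x_{19} = 3·19^3 - 3·19^2 + 6·19 + 6 = 19614.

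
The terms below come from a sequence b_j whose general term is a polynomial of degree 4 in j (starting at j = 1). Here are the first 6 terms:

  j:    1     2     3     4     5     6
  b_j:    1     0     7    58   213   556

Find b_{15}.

37843

1st diffs: -1, 7, 51, 155, 343.
2nd diffs: 8, 44, 104, 188.
3rd diffs: 36, 60, 84.
4th diffs: 24, 24 (constant).
Newton forward-difference form: b_j = 1 + (-1)·C(j-1,1) + 8·C(j-1,2) + 36·C(j-1,3) + 24·C(j-1,4).
At j = 15: j-1 = 14, so b_{15} = 1 - 14 + 728 + 13104 + 24024 = 37843.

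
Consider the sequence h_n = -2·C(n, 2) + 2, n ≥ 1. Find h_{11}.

-108

C(11, 2) = 55, so h_{11} = -108.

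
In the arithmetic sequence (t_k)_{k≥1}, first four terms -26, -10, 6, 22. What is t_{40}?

598

Common difference d = 16.
t_k = -26 + (k - 1)·16.
t_{40} = -26 + 39·16 = 598.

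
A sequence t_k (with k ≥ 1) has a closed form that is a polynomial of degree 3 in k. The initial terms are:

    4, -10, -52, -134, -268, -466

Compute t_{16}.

-8606

1st diffs: -14, -42, -82, -134, -198.
2nd diffs: -28, -40, -52, -64.
3rd diffs: -12, -12, -12 (constant).
So t_k = -2k^3 - 2k^2 + 6k + 2.
Evaluating at k = 16 gives t_{16} = -8606.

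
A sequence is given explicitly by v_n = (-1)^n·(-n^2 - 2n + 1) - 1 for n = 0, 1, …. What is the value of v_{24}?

(-1)^24 = 1; -n^2 - 2n + 1 at n=24 is -623; so v_{24} = -624.

-624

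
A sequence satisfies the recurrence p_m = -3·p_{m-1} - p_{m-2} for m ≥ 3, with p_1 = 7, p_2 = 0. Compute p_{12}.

Step forward from the initial values:
p_3 = -7; p_4 = 21; p_5 = -56; p_6 = 147; p_7 = -385; p_8 = 1008; p_9 = -2639; p_{10} = 6909; p_{11} = -18088; p_{12} = 47355.

47355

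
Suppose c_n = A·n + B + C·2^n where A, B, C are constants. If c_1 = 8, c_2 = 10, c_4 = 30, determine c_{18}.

At n = 1, 2, 4: A + B + 2C = 8; 2A + B + 4C = 10; 4A + B + 16C = 30.
Subtracting the first from the second: A + 2C = 2.
Subtracting the second from the third: 2A + 12C = 20.
Solving: C = 2, A = -2, then B = 6.
Hence c_{18} = -2·18 + 6 + 2·262144 = 524258.

524258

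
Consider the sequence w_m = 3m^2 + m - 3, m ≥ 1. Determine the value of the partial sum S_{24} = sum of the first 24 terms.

14928

Over m = 1..24: Σm = 300, Σm² = 4900.
Total = (3)·4900 + (1)·300 + (-3)·24 = 14928.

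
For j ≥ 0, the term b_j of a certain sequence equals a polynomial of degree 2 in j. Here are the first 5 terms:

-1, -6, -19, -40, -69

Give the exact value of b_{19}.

-1464

1st diffs: -5, -13, -21, -29.
2nd diffs: -8, -8, -8 (constant).
Newton forward-difference form: b_j = -1 + (-5)·C(j,1) + (-8)·C(j,2).
At j = 19: j = 19, so b_{19} = -1 - 95 - 1368 = -1464.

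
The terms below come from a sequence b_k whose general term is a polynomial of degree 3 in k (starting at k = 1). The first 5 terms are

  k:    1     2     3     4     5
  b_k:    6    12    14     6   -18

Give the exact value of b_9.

1st diffs: 6, 2, -8, -24.
2nd diffs: -4, -10, -16.
3rd diffs: -6, -6 (constant).
Newton forward-difference form: b_k = 6 + 6·C(k-1,1) + (-4)·C(k-1,2) + (-6)·C(k-1,3).
At k = 9: k-1 = 8, so b_9 = 6 + 48 - 112 - 336 = -394.

-394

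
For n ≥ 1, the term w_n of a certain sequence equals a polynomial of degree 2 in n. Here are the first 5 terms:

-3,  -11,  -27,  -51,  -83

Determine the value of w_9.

1st diffs: -8, -16, -24, -32.
2nd diffs: -8, -8, -8 (constant).
Newton forward-difference form: w_n = -3 + (-8)·C(n-1,1) + (-8)·C(n-1,2).
At n = 9: n-1 = 8, so w_9 = -3 - 64 - 224 = -291.

-291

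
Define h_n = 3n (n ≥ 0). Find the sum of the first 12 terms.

Over n = 0..11: Σn = 66.
Total = (3)·66 = 198.

198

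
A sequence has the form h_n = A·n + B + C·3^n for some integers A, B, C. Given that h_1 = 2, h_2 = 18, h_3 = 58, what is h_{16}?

86093498

Plug in n = 1, 2, 3: A + B + 3C = 2; 2A + B + 9C = 18; 3A + B + 27C = 58.
Subtracting the first from the second: A + 6C = 16.
Subtracting the second from the third: A + 18C = 40.
Solving: C = 2, A = 4, then B = -8.
Therefore h_{16} = 64 + (-8) + 2·43046721 = 86093498.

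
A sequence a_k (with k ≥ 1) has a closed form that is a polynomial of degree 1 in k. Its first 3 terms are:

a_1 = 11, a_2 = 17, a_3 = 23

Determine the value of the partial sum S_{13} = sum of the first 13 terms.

1st diffs: 6, 6 (constant).
So a_k = 6k + 5.
Continuing: …, 29, 35, 41, 47, …, a_{13} = 83.
Summing k = 1..13 (13 terms) gives 611.

611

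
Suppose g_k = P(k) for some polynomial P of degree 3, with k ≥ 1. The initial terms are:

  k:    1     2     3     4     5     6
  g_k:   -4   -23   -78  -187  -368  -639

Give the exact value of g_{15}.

-10098

1st diffs: -19, -55, -109, -181, -271.
2nd diffs: -36, -54, -72, -90.
3rd diffs: -18, -18, -18 (constant).
So g_k = -3k^3 + 2k - 3.
Evaluating at k = 15 gives g_{15} = -10098.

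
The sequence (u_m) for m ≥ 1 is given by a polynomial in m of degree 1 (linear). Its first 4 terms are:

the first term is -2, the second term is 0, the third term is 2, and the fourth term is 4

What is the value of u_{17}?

30

1st diffs: 2, 2, 2 (constant).
So u_m = 2m - 4.
Evaluating at m = 17 gives u_{17} = 30.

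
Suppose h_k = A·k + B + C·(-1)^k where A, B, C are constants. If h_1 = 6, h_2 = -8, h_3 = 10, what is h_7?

Plug in k = 1, 2, 3: A + B - C = 6; 2A + B + C = -8; 3A + B - C = 10.
Subtracting the first from the second: A + 2C = -14.
Subtracting the second from the third: A - 2C = 18.
Solving: C = -8, A = 2, then B = -4.
So h_k = 2·k + (-4) + (-8)·(-1)^k; at k=7 this is 18.

18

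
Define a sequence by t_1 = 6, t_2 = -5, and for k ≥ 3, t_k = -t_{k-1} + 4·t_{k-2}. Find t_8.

Applying the relation repeatedly:
t_3 = 29  t_4 = -49  t_5 = 165  t_6 = -361  t_7 = 1021  t_8 = -2465.

-2465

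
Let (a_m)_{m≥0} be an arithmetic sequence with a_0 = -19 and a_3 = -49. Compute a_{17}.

-189

Common difference d = (-49 - (-19)) / (3 - 0) = -10.
a_m = -19 + (m - 0)·(-10).
a_{17} = -19 + 17·(-10) = -189.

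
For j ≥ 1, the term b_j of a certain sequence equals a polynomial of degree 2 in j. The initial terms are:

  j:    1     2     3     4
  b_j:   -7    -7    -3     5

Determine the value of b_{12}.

1st diffs: 0, 4, 8.
2nd diffs: 4, 4 (constant).
So b_j = 2j^2 - 6j - 3.
Evaluating at j = 12 gives b_{12} = 213.

213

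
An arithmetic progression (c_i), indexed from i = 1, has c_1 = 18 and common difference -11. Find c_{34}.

-345

c_i = 18 + (i - 1)·(-11).
c_{34} = 18 + 33·(-11) = -345.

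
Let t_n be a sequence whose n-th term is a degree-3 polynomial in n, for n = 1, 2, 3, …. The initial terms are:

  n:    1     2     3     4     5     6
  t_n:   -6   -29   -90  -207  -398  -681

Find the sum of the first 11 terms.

-13541

1st diffs: -23, -61, -117, -191, -283.
2nd diffs: -38, -56, -74, -92.
3rd diffs: -18, -18, -18 (constant).
Newton forward-difference form: t_n = -6 + (-23)·C(n-1,1) + (-38)·C(n-1,2) + (-18)·C(n-1,3).
Continuing: …, -1074, -1595, -2262, -3093, …, t_{11} = -4106.
Summing n = 1..11 (11 terms) gives -13541.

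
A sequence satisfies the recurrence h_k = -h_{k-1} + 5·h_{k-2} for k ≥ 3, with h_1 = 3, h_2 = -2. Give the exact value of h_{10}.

h_3 = 17; h_4 = -27; h_5 = 112; h_6 = -247; h_7 = 807; h_8 = -2042; h_9 = 6077; h_{10} = -16287.

-16287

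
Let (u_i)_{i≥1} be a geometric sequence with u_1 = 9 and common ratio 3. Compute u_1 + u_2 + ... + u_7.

u_i = 9·3^(i-1).
S = 9·(3^7 - 1)/(3 - 1) = 9·(2187 - 1)/(2) = 9837.

9837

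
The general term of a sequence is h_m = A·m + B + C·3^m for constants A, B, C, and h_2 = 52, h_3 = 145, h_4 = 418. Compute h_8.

32830

Write the equations: 2A + B + 9C = 52; 3A + B + 27C = 145; 4A + B + 81C = 418.
Subtracting the first from the second: A + 18C = 93.
Subtracting the second from the third: A + 54C = 273.
Solving: C = 5, A = 3, then B = 1.
Therefore h_8 = 24 + 1 + 5·6561 = 32830.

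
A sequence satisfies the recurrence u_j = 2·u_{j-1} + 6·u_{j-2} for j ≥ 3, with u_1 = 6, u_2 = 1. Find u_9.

Step forward from the initial values:
u_3 = 38, u_4 = 82, u_5 = 392, u_6 = 1276, u_7 = 4904, u_8 = 17464, u_9 = 64352.

64352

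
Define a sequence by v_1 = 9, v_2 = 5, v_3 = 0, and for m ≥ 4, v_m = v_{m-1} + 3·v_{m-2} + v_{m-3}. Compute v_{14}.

105845

Applying the relation repeatedly:
v_4 = 24; v_5 = 29; v_6 = 101; …; v_{11} = 7512; v_{12} = 18168; v_{13} = 43829; v_{14} = 105845.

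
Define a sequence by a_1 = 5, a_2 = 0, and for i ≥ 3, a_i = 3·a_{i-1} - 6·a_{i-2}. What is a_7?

1350

Compute successive terms:
a_3 = -30  a_4 = -90  a_5 = -90  a_6 = 270  a_7 = 1350.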